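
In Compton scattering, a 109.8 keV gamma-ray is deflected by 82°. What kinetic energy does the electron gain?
17.1393 keV

By energy conservation: K_e = E_initial - E_final

First find the scattered photon energy:
Initial wavelength: λ = hc/E = 11.2918 pm
Compton shift: Δλ = λ_C(1 - cos(82°)) = 2.0886 pm
Final wavelength: λ' = 11.2918 + 2.0886 = 13.3805 pm
Final photon energy: E' = hc/λ' = 92.6607 keV

Electron kinetic energy:
K_e = E - E' = 109.8000 - 92.6607 = 17.1393 keV

(Intermediate values are shown rounded; full precision is carried through to the final answer.)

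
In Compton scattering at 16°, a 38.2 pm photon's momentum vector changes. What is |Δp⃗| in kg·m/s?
4.8224e-24 kg·m/s

Photon momentum magnitude is p = h/λ.

Initial momentum:
p₀ = h/λ = 6.6261e-34/3.8200e-11 = 1.7346e-23 kg·m/s

After scattering:
λ' = λ + Δλ = 38.2 + 0.0940 = 38.2940 pm
p' = h/λ' = 6.6261e-34/3.8294e-11 = 1.7303e-23 kg·m/s

Momentum is a vector; the scattered photon's direction makes angle θ = 16° with the incident direction. The magnitude of the vector change Δp⃗ = p⃗₀ − p⃗' is found from the law of cosines:
|Δp⃗|² = p₀² + p'² − 2p₀p'cos θ
|Δp⃗|² = (1.7346e-23)² + (1.7303e-23)² − 2·1.7346e-23·1.7303e-23·cos(16°)
|Δp⃗| = 4.8224e-24 kg·m/s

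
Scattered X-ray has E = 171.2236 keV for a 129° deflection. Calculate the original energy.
377.1001 keV

Convert final energy to wavelength (hc ≈ 1239.842 keV·pm):
λ' = hc/E' = 1239.842 / 171.2236 = 7.2411 pm

Calculate the Compton shift:
Δλ = λ_C(1 - cos(129°))
Δλ = 2.4263 × (1 - cos(129°))
Δλ = 3.9532 pm

Initial wavelength:
λ = λ' - Δλ = 7.2411 - 3.9532 = 3.2878 pm

Initial energy:
E = hc/λ = 1239.842 / 3.2878 = 377.1001 keV

(Intermediate values are shown rounded; full precision is carried through to the final answer.)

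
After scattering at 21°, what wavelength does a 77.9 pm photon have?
78.0612 pm

Using the Compton scattering formula:
λ' = λ + Δλ = λ + λ_C(1 - cos θ)

Given:
- Initial wavelength λ = 77.9 pm
- Scattering angle θ = 21°
- Compton wavelength λ_C ≈ 2.4263 pm

Calculate the shift:
Δλ = 2.4263 × (1 - cos(21°))
Δλ = 2.4263 × 0.0664
Δλ = 0.1612 pm

Final wavelength:
λ' = 77.9 + 0.1612 = 78.0612 pm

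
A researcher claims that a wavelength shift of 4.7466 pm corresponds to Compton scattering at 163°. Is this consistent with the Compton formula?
Yes, consistent

Calculate the expected shift for θ = 163°:

Δλ_expected = λ_C(1 - cos(163°))
Δλ_expected = 2.4263 × (1 - cos(163°))
Δλ_expected = 2.4263 × 1.9563
Δλ_expected = 4.7466 pm

Given shift: 4.7466 pm
Expected shift: 4.7466 pm
Difference: 0.0000 pm

The values match. This is consistent with Compton scattering at the stated angle.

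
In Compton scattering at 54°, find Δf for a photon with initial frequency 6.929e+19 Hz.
1.301e+19 Hz (decrease)

Convert frequency to wavelength (c = 299792458 m/s):
λ₀ = c/f₀ = 299792458/6.929e+19 = 4.3266338e-12 m = 4.3266 pm

Calculate Compton shift:
Δλ = λ_C(1 - cos(54°)) = 1.0002 pm

Final wavelength:
λ' = λ₀ + Δλ = 4.3266 + 1.0002 = 5.3268 pm

Final frequency:
f' = c/λ' = 299792458/5.3267947e-12 = 5.6280085e+19 Hz

Frequency shift (decrease):
Δf = f₀ - f' = 6.929e+19 - 5.6280085e+19 = 1.301e+19 Hz

(Intermediate values are shown rounded; full precision is carried through to the final answer.)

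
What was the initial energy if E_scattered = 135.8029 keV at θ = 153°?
272.9999 keV

Convert final energy to wavelength (hc ≈ 1239.842 keV·pm):
λ' = hc/E' = 1239.842 / 135.8029 = 9.1297 pm

Calculate the Compton shift:
Δλ = λ_C(1 - cos(153°))
Δλ = 2.4263 × (1 - cos(153°))
Δλ = 4.5882 pm

Initial wavelength:
λ = λ' - Δλ = 9.1297 - 4.5882 = 4.5415 pm

Initial energy:
E = hc/λ = 1239.842 / 4.5415 = 272.9999 keV

(Intermediate values are shown rounded; full precision is carried through to the final answer.)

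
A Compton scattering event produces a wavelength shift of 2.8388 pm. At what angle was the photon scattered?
99.79°

From the Compton formula Δλ = λ_C(1 - cos θ), we can solve for θ:

cos θ = 1 - Δλ/λ_C

Given:
- Δλ = 2.8388 pm
- λ_C = h/(m_e·c) ≈ 2.42631024 pm

cos θ = 1 - 2.8388/2.42631024
cos θ = 1 - 1.170007
cos θ = -0.170007

θ = arccos(-0.170007)
θ = 99.79°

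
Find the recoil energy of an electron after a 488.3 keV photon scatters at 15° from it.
15.3980 keV

By energy conservation: K_e = E_initial - E_final

First find the scattered photon energy:
Initial wavelength: λ = hc/E = 2.5391 pm
Compton shift: Δλ = λ_C(1 - cos(15°)) = 0.0827 pm
Final wavelength: λ' = 2.5391 + 0.0827 = 2.6218 pm
Final photon energy: E' = hc/λ' = 472.9020 keV

Electron kinetic energy:
K_e = E - E' = 488.3000 - 472.9020 = 15.3980 keV

(Intermediate values are shown rounded; full precision is carried through to the final answer.)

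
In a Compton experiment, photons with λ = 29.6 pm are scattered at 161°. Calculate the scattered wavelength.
34.3204 pm

Using the Compton scattering formula:
λ' = λ + Δλ = λ + λ_C(1 - cos θ)

Given:
- Initial wavelength λ = 29.6 pm
- Scattering angle θ = 161°
- Compton wavelength λ_C ≈ 2.4263 pm

Calculate the shift:
Δλ = 2.4263 × (1 - cos(161°))
Δλ = 2.4263 × 1.9455
Δλ = 4.7204 pm

Final wavelength:
λ' = 29.6 + 4.7204 = 34.3204 pm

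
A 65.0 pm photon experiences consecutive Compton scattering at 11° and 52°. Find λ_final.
65.9771 pm

Apply Compton shift twice:

First scattering at θ₁ = 11°:
Δλ₁ = λ_C(1 - cos(11°))
Δλ₁ = 2.4263 × 0.0184
Δλ₁ = 0.0446 pm

After first scattering:
λ₁ = 65.0 + 0.0446 = 65.0446 pm

Second scattering at θ₂ = 52°:
Δλ₂ = λ_C(1 - cos(52°))
Δλ₂ = 2.4263 × 0.3843
Δλ₂ = 0.9325 pm

Final wavelength:
λ₂ = 65.0446 + 0.9325 = 65.9771 pm

Total shift: Δλ_total = 0.0446 + 0.9325 = 0.9771 pm

(Intermediate values are shown rounded; full precision is carried through to the final answer.)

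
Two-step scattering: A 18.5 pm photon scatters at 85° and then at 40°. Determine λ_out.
21.2825 pm

Apply Compton shift twice:

First scattering at θ₁ = 85°:
Δλ₁ = λ_C(1 - cos(85°))
Δλ₁ = 2.4263 × 0.9128
Δλ₁ = 2.2148 pm

After first scattering:
λ₁ = 18.5 + 2.2148 = 20.7148 pm

Second scattering at θ₂ = 40°:
Δλ₂ = λ_C(1 - cos(40°))
Δλ₂ = 2.4263 × 0.2340
Δλ₂ = 0.5676 pm

Final wavelength:
λ₂ = 20.7148 + 0.5676 = 21.2825 pm

Total shift: Δλ_total = 2.2148 + 0.5676 = 2.7825 pm

(Intermediate values are shown rounded; full precision is carried through to the final answer.)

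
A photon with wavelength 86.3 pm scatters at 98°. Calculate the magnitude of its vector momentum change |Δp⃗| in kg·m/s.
1.1410e-23 kg·m/s

Photon momentum magnitude is p = h/λ.

Initial momentum:
p₀ = h/λ = 6.6261e-34/8.6300e-11 = 7.6779e-24 kg·m/s

After scattering:
λ' = λ + Δλ = 86.3 + 2.7640 = 89.0640 pm
p' = h/λ' = 6.6261e-34/8.9064e-11 = 7.4397e-24 kg·m/s

Momentum is a vector; the scattered photon's direction makes angle θ = 98° with the incident direction. The magnitude of the vector change Δp⃗ = p⃗₀ − p⃗' is found from the law of cosines:
|Δp⃗|² = p₀² + p'² − 2p₀p'cos θ
|Δp⃗|² = (7.6779e-24)² + (7.4397e-24)² − 2·7.6779e-24·7.4397e-24·cos(98°)
|Δp⃗| = 1.1410e-23 kg·m/s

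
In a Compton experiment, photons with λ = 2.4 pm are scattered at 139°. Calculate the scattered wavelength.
6.6575 pm

Using the Compton scattering formula:
λ' = λ + Δλ = λ + λ_C(1 - cos θ)

Given:
- Initial wavelength λ = 2.4 pm
- Scattering angle θ = 139°
- Compton wavelength λ_C ≈ 2.4263 pm

Calculate the shift:
Δλ = 2.4263 × (1 - cos(139°))
Δλ = 2.4263 × 1.7547
Δλ = 4.2575 pm

Final wavelength:
λ' = 2.4 + 4.2575 = 6.6575 pm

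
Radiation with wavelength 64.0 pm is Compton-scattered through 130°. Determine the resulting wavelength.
67.9859 pm

Using the Compton scattering formula:
λ' = λ + Δλ = λ + λ_C(1 - cos θ)

Given:
- Initial wavelength λ = 64.0 pm
- Scattering angle θ = 130°
- Compton wavelength λ_C ≈ 2.4263 pm

Calculate the shift:
Δλ = 2.4263 × (1 - cos(130°))
Δλ = 2.4263 × 1.6428
Δλ = 3.9859 pm

Final wavelength:
λ' = 64.0 + 3.9859 = 67.9859 pm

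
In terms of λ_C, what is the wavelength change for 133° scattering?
1.6820 λ_C

The Compton shift formula is:
Δλ = λ_C(1 - cos θ)

Dividing both sides by λ_C:
Δλ/λ_C = 1 - cos θ

For θ = 133°:
Δλ/λ_C = 1 - cos(133°)
Δλ/λ_C = 1 - -0.6820
Δλ/λ_C = 1.6820

This means the shift is 1.6820 × λ_C = 4.0810 pm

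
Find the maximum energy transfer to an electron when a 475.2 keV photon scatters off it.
309.0396 keV

Maximum energy transfer occurs at θ = 180° (backscattering).

Initial photon: E₀ = 475.2 keV → λ₀ = 2.6091 pm

Maximum Compton shift (at 180°):
Δλ_max = 2λ_C = 2 × 2.4263 = 4.8526 pm

Final wavelength:
λ' = 2.6091 + 4.8526 = 7.4617 pm

Minimum photon energy (maximum energy to electron):
E'_min = hc/λ' = 166.1604 keV

Maximum electron kinetic energy:
K_max = E₀ - E'_min = 475.2000 - 166.1604 = 309.0396 keV

(Intermediate values are shown rounded; full precision is carried through to the final answer.)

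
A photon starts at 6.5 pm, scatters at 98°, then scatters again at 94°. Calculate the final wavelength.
11.8595 pm

Apply Compton shift twice:

First scattering at θ₁ = 98°:
Δλ₁ = λ_C(1 - cos(98°))
Δλ₁ = 2.4263 × 1.1392
Δλ₁ = 2.7640 pm

After first scattering:
λ₁ = 6.5 + 2.7640 = 9.2640 pm

Second scattering at θ₂ = 94°:
Δλ₂ = λ_C(1 - cos(94°))
Δλ₂ = 2.4263 × 1.0698
Δλ₂ = 2.5956 pm

Final wavelength:
λ₂ = 9.2640 + 2.5956 = 11.8595 pm

Total shift: Δλ_total = 2.7640 + 2.5956 = 5.3595 pm

(Intermediate values are shown rounded; full precision is carried through to the final answer.)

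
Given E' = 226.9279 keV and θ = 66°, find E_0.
308.1001 keV

Convert final energy to wavelength (hc ≈ 1239.842 keV·pm):
λ' = hc/E' = 1239.842 / 226.9279 = 5.4636 pm

Calculate the Compton shift:
Δλ = λ_C(1 - cos(66°))
Δλ = 2.4263 × (1 - cos(66°))
Δλ = 1.4394 pm

Initial wavelength:
λ = λ' - Δλ = 5.4636 - 1.4394 = 4.0242 pm

Initial energy:
E = hc/λ = 1239.842 / 4.0242 = 308.1001 keV

(Intermediate values are shown rounded; full precision is carried through to the final answer.)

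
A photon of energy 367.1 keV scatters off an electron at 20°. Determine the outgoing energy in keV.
351.8560 keV

First convert energy to wavelength:
λ = hc/E, with hc ≈ 1239.842 keV·pm (i.e. 1239.842 eV·nm)

For E = 367.1 keV = 367100 eV:
λ = 1239.842 keV·pm / 367.1 keV
λ = 3.3774 pm

Calculate the Compton shift:
Δλ = λ_C(1 - cos(20°)) = 2.4263 × 0.0603
Δλ = 0.1463 pm

Final wavelength:
λ' = 3.3774 + 0.1463 = 3.5237 pm

Final energy:
E' = hc/λ' = 1239.842 / 3.5237 = 351.8560 keV

(Intermediate values are shown rounded; full precision is carried through to the final answer.)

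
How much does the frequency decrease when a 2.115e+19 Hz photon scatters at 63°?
1.808e+18 Hz (decrease)

Convert frequency to wavelength (c = 299792458 m/s):
λ₀ = c/f₀ = 299792458/2.115e+19 = 1.4174584e-11 m = 14.1746 pm

Calculate Compton shift:
Δλ = λ_C(1 - cos(63°)) = 1.3248 pm

Final wavelength:
λ' = λ₀ + Δλ = 14.1746 + 1.3248 = 15.4994 pm

Final frequency:
f' = c/λ' = 299792458/1.5499373e-11 = 1.9342232e+19 Hz

Frequency shift (decrease):
Δf = f₀ - f' = 2.115e+19 - 1.9342232e+19 = 1.808e+18 Hz

(Intermediate values are shown rounded; full precision is carried through to the final answer.)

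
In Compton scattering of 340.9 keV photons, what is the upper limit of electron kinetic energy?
194.8573 keV

Maximum energy transfer occurs at θ = 180° (backscattering).

Initial photon: E₀ = 340.9 keV → λ₀ = 3.6370 pm

Maximum Compton shift (at 180°):
Δλ_max = 2λ_C = 2 × 2.4263 = 4.8526 pm

Final wavelength:
λ' = 3.6370 + 4.8526 = 8.4896 pm

Minimum photon energy (maximum energy to electron):
E'_min = hc/λ' = 146.0427 keV

Maximum electron kinetic energy:
K_max = E₀ - E'_min = 340.9000 - 146.0427 = 194.8573 keV

(Intermediate values are shown rounded; full precision is carried through to the final answer.)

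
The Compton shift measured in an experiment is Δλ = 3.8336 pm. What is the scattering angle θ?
125.45°

From the Compton formula Δλ = λ_C(1 - cos θ), we can solve for θ:

cos θ = 1 - Δλ/λ_C

Given:
- Δλ = 3.8336 pm
- λ_C = h/(m_e·c) ≈ 2.42631024 pm

cos θ = 1 - 3.8336/2.42631024
cos θ = 1 - 1.580012
cos θ = -0.580012

θ = arccos(-0.580012)
θ = 125.45°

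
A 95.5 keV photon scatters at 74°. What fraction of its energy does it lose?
0.1192 (or 11.92%)

Calculate initial and final photon energies:

Initial: E₀ = 95.5 keV → λ₀ = 12.9826 pm
Compton shift: Δλ = 1.7575 pm
Final wavelength: λ' = 14.7402 pm
Final energy: E' = 84.1132 keV

Fractional energy loss:
(E₀ - E')/E₀ = (95.5000 - 84.1132)/95.5000
= 11.3868/95.5000
= 0.1192
= 11.92%

(Intermediate values are shown rounded; full precision is carried through to the final answer.)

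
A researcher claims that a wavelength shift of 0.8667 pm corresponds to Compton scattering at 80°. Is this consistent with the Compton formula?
No, inconsistent

Calculate the expected shift for θ = 80°:

Δλ_expected = λ_C(1 - cos(80°))
Δλ_expected = 2.4263 × (1 - cos(80°))
Δλ_expected = 2.4263 × 0.8264
Δλ_expected = 2.0050 pm

Given shift: 0.8667 pm
Expected shift: 2.0050 pm
Difference: 1.1383 pm

The values do not match. The given shift corresponds to θ ≈ 50.0°, not 80°.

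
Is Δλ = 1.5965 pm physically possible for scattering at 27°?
No, inconsistent

Calculate the expected shift for θ = 27°:

Δλ_expected = λ_C(1 - cos(27°))
Δλ_expected = 2.4263 × (1 - cos(27°))
Δλ_expected = 2.4263 × 0.1090
Δλ_expected = 0.2645 pm

Given shift: 1.5965 pm
Expected shift: 0.2645 pm
Difference: 1.3320 pm

The values do not match. The given shift corresponds to θ ≈ 70.0°, not 27°.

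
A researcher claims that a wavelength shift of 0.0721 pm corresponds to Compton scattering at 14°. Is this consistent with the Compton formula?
Yes, consistent

Calculate the expected shift for θ = 14°:

Δλ_expected = λ_C(1 - cos(14°))
Δλ_expected = 2.4263 × (1 - cos(14°))
Δλ_expected = 2.4263 × 0.0297
Δλ_expected = 0.0721 pm

Given shift: 0.0721 pm
Expected shift: 0.0721 pm
Difference: 0.0000 pm

The values match. This is consistent with Compton scattering at the stated angle.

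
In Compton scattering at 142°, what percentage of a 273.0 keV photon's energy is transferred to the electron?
0.4886 (or 48.86%)

Calculate initial and final photon energies:

Initial: E₀ = 273.0 keV → λ₀ = 4.5415 pm
Compton shift: Δλ = 4.3383 pm
Final wavelength: λ' = 8.8798 pm
Final energy: E' = 139.6248 keV

Fractional energy loss:
(E₀ - E')/E₀ = (273.0000 - 139.6248)/273.0000
= 133.3752/273.0000
= 0.4886
= 48.86%

(Intermediate values are shown rounded; full precision is carried through to the final answer.)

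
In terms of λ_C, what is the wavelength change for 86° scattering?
0.9302 λ_C

The Compton shift formula is:
Δλ = λ_C(1 - cos θ)

Dividing both sides by λ_C:
Δλ/λ_C = 1 - cos θ

For θ = 86°:
Δλ/λ_C = 1 - cos(86°)
Δλ/λ_C = 1 - 0.0698
Δλ/λ_C = 0.9302

This means the shift is 0.9302 × λ_C = 2.2571 pm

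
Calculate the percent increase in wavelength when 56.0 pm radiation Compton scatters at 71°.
2.9221%

Calculate the Compton shift:
Δλ = λ_C(1 - cos(71°))
Δλ = 2.4263 × (1 - cos(71°))
Δλ = 2.4263 × 0.6744
Δλ = 1.6364 pm

Percentage change:
(Δλ/λ₀) × 100 = (1.6364/56.0) × 100
= 2.9221%

(Intermediate values are shown rounded; full precision is carried through to the final answer.)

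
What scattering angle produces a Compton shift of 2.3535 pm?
88.28°

From the Compton formula Δλ = λ_C(1 - cos θ), we can solve for θ:

cos θ = 1 - Δλ/λ_C

Given:
- Δλ = 2.3535 pm
- λ_C = h/(m_e·c) ≈ 2.42631024 pm

cos θ = 1 - 2.3535/2.42631024
cos θ = 1 - 0.969991
cos θ = 0.030009

θ = arccos(0.030009)
θ = 88.28°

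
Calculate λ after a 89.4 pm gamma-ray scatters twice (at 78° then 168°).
96.1215 pm

Apply Compton shift twice:

First scattering at θ₁ = 78°:
Δλ₁ = λ_C(1 - cos(78°))
Δλ₁ = 2.4263 × 0.7921
Δλ₁ = 1.9219 pm

After first scattering:
λ₁ = 89.4 + 1.9219 = 91.3219 pm

Second scattering at θ₂ = 168°:
Δλ₂ = λ_C(1 - cos(168°))
Δλ₂ = 2.4263 × 1.9781
Δλ₂ = 4.7996 pm

Final wavelength:
λ₂ = 91.3219 + 4.7996 = 96.1215 pm

Total shift: Δλ_total = 1.9219 + 4.7996 = 6.7215 pm

(Intermediate values are shown rounded; full precision is carried through to the final answer.)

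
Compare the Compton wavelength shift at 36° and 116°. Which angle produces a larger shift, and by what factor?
116° produces the larger shift by a factor of 7.531

Calculate both shifts using Δλ = λ_C(1 - cos θ):

For θ₁ = 36°:
Δλ₁ = 2.4263 × (1 - cos(36°))
Δλ₁ = 2.4263 × 0.1910
Δλ₁ = 0.4634 pm

For θ₂ = 116°:
Δλ₂ = 2.4263 × (1 - cos(116°))
Δλ₂ = 2.4263 × 1.4384
Δλ₂ = 3.4899 pm

The 116° angle produces the larger shift.
Ratio: 3.4899/0.4634 = 7.531

(Intermediate values are shown rounded; full precision is carried through to the final answer.)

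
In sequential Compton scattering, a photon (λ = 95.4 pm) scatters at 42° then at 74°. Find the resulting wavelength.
97.7807 pm

Apply Compton shift twice:

First scattering at θ₁ = 42°:
Δλ₁ = λ_C(1 - cos(42°))
Δλ₁ = 2.4263 × 0.2569
Δλ₁ = 0.6232 pm

After first scattering:
λ₁ = 95.4 + 0.6232 = 96.0232 pm

Second scattering at θ₂ = 74°:
Δλ₂ = λ_C(1 - cos(74°))
Δλ₂ = 2.4263 × 0.7244
Δλ₂ = 1.7575 pm

Final wavelength:
λ₂ = 96.0232 + 1.7575 = 97.7807 pm

Total shift: Δλ_total = 0.6232 + 1.7575 = 2.3807 pm

(Intermediate values are shown rounded; full precision is carried through to the final answer.)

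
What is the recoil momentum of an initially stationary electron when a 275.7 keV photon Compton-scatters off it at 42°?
1.0058e-22 kg·m/s

The electron is initially at rest, so by conservation of momentum:
p⃗_e = p⃗₀ − p⃗'  (incident photon momentum minus scattered photon momentum)

Photon momentum magnitudes (p = h/λ = E/c):
λ₀ = hc/E₀ = 4.4971 pm → p₀ = h/λ₀ = 1.4734e-22 kg·m/s
Δλ = λ_C(1 − cos 42°) = 0.6232 pm
λ' = 5.1203 pm → p' = h/λ' = 1.2941e-22 kg·m/s

The scattered photon makes angle θ = 42° with the incident direction, so by the law of cosines:
|p⃗_e|² = p₀² + p'² − 2p₀p'cos θ
|p⃗_e|² = (1.4734e-22)² + (1.2941e-22)² − 2·1.4734e-22·1.2941e-22·cos(42°)
|p⃗_e| = 1.0058e-22 kg·m/s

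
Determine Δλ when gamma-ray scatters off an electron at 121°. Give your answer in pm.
3.6760 pm

Using the Compton scattering formula:
Δλ = λ_C(1 - cos θ)

where λ_C = h/(m_e·c) ≈ 2.4263 pm is the Compton wavelength of an electron.

For θ = 121°:
cos(121°) = -0.5150
1 - cos(121°) = 1.5150

Δλ = 2.4263 × 1.5150
Δλ = 3.6760 pm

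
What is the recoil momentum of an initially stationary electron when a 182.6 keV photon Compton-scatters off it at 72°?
1.0454e-22 kg·m/s

The electron is initially at rest, so by conservation of momentum:
p⃗_e = p⃗₀ − p⃗'  (incident photon momentum minus scattered photon momentum)

Photon momentum magnitudes (p = h/λ = E/c):
λ₀ = hc/E₀ = 6.7899 pm → p₀ = h/λ₀ = 9.7587e-23 kg·m/s
Δλ = λ_C(1 − cos 72°) = 1.6765 pm
λ' = 8.4665 pm → p' = h/λ' = 7.8262e-23 kg·m/s

The scattered photon makes angle θ = 72° with the incident direction, so by the law of cosines:
|p⃗_e|² = p₀² + p'² − 2p₀p'cos θ
|p⃗_e|² = (9.7587e-23)² + (7.8262e-23)² − 2·9.7587e-23·7.8262e-23·cos(72°)
|p⃗_e| = 1.0454e-22 kg·m/s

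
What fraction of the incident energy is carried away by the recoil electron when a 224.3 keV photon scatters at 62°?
0.1889 (or 18.89%)

Calculate initial and final photon energies:

Initial: E₀ = 224.3 keV → λ₀ = 5.5276 pm
Compton shift: Δλ = 1.2872 pm
Final wavelength: λ' = 6.8148 pm
Final energy: E' = 181.9329 keV

Fractional energy loss:
(E₀ - E')/E₀ = (224.3000 - 181.9329)/224.3000
= 42.3671/224.3000
= 0.1889
= 18.89%

(Intermediate values are shown rounded; full precision is carried through to the final answer.)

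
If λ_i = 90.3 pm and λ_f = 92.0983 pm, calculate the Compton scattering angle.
75.00°

First find the wavelength shift:
Δλ = λ' - λ = 92.0983 - 90.3 = 1.7983 pm

Using Δλ = λ_C(1 - cos θ), with λ_C = h/(m_e·c) ≈ 2.42631024 pm:
cos θ = 1 - Δλ/λ_C
cos θ = 1 - 1.7983/2.42631024
cos θ = 0.258833

θ = arccos(0.258833)
θ = 75.00°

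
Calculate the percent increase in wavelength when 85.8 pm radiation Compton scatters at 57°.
1.2877%

Calculate the Compton shift:
Δλ = λ_C(1 - cos(57°))
Δλ = 2.4263 × (1 - cos(57°))
Δλ = 2.4263 × 0.4554
Δλ = 1.1048 pm

Percentage change:
(Δλ/λ₀) × 100 = (1.1048/85.8) × 100
= 1.2877%

(Intermediate values are shown rounded; full precision is carried through to the final answer.)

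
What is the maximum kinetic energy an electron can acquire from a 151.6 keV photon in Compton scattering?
56.4544 keV

Maximum energy transfer occurs at θ = 180° (backscattering).

Initial photon: E₀ = 151.6 keV → λ₀ = 8.1784 pm

Maximum Compton shift (at 180°):
Δλ_max = 2λ_C = 2 × 2.4263 = 4.8526 pm

Final wavelength:
λ' = 8.1784 + 4.8526 = 13.0310 pm

Minimum photon energy (maximum energy to electron):
E'_min = hc/λ' = 95.1456 keV

Maximum electron kinetic energy:
K_max = E₀ - E'_min = 151.6000 - 95.1456 = 56.4544 keV

(Intermediate values are shown rounded; full precision is carried through to the final answer.)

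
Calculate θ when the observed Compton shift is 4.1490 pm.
135.24°

From the Compton formula Δλ = λ_C(1 - cos θ), we can solve for θ:

cos θ = 1 - Δλ/λ_C

Given:
- Δλ = 4.1490 pm
- λ_C = h/(m_e·c) ≈ 2.42631024 pm

cos θ = 1 - 4.1490/2.42631024
cos θ = 1 - 1.710004
cos θ = -0.710004

θ = arccos(-0.710004)
θ = 135.24°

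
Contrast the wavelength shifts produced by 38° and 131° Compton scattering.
131° produces the larger shift by a factor of 7.812

Calculate both shifts using Δλ = λ_C(1 - cos θ):

For θ₁ = 38°:
Δλ₁ = 2.4263 × (1 - cos(38°))
Δλ₁ = 2.4263 × 0.2120
Δλ₁ = 0.5144 pm

For θ₂ = 131°:
Δλ₂ = 2.4263 × (1 - cos(131°))
Δλ₂ = 2.4263 × 1.6561
Δλ₂ = 4.0181 pm

The 131° angle produces the larger shift.
Ratio: 4.0181/0.5144 = 7.812

(Intermediate values are shown rounded; full precision is carried through to the final answer.)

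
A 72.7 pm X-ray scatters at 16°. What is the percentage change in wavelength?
0.1293%

Calculate the Compton shift:
Δλ = λ_C(1 - cos(16°))
Δλ = 2.4263 × (1 - cos(16°))
Δλ = 2.4263 × 0.0387
Δλ = 0.0940 pm

Percentage change:
(Δλ/λ₀) × 100 = (0.0940/72.7) × 100
= 0.1293%

(Intermediate values are shown rounded; full precision is carried through to the final answer.)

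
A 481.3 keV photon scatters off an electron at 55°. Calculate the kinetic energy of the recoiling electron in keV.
137.9166 keV

By energy conservation: K_e = E_initial - E_final

First find the scattered photon energy:
Initial wavelength: λ = hc/E = 2.5760 pm
Compton shift: Δλ = λ_C(1 - cos(55°)) = 1.0346 pm
Final wavelength: λ' = 2.5760 + 1.0346 = 3.6107 pm
Final photon energy: E' = hc/λ' = 343.3834 keV

Electron kinetic energy:
K_e = E - E' = 481.3000 - 343.3834 = 137.9166 keV

(Intermediate values are shown rounded; full precision is carried through to the final answer.)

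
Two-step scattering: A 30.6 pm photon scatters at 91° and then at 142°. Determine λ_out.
37.4069 pm

Apply Compton shift twice:

First scattering at θ₁ = 91°:
Δλ₁ = λ_C(1 - cos(91°))
Δλ₁ = 2.4263 × 1.0175
Δλ₁ = 2.4687 pm

After first scattering:
λ₁ = 30.6 + 2.4687 = 33.0687 pm

Second scattering at θ₂ = 142°:
Δλ₂ = λ_C(1 - cos(142°))
Δλ₂ = 2.4263 × 1.7880
Δλ₂ = 4.3383 pm

Final wavelength:
λ₂ = 33.0687 + 4.3383 = 37.4069 pm

Total shift: Δλ_total = 2.4687 + 4.3383 = 6.8069 pm

(Intermediate values are shown rounded; full precision is carried through to the final answer.)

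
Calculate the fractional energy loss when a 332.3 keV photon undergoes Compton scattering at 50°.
0.1885 (or 18.85%)

Calculate initial and final photon energies:

Initial: E₀ = 332.3 keV → λ₀ = 3.7311 pm
Compton shift: Δλ = 0.8667 pm
Final wavelength: λ' = 4.5978 pm
Final energy: E' = 269.6598 keV

Fractional energy loss:
(E₀ - E')/E₀ = (332.3000 - 269.6598)/332.3000
= 62.6402/332.3000
= 0.1885
= 18.85%

(Intermediate values are shown rounded; full precision is carried through to the final answer.)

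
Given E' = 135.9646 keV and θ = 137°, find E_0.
252.0999 keV

Convert final energy to wavelength (hc ≈ 1239.842 keV·pm):
λ' = hc/E' = 1239.842 / 135.9646 = 9.1189 pm

Calculate the Compton shift:
Δλ = λ_C(1 - cos(137°))
Δλ = 2.4263 × (1 - cos(137°))
Δλ = 4.2008 pm

Initial wavelength:
λ = λ' - Δλ = 9.1189 - 4.2008 = 4.9181 pm

Initial energy:
E = hc/λ = 1239.842 / 4.9181 = 252.0999 keV

(Intermediate values are shown rounded; full precision is carried through to the final answer.)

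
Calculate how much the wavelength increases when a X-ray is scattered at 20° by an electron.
0.1463 pm

Using the Compton scattering formula:
Δλ = λ_C(1 - cos θ)

where λ_C = h/(m_e·c) ≈ 2.4263 pm is the Compton wavelength of an electron.

For θ = 20°:
cos(20°) = 0.9397
1 - cos(20°) = 0.0603

Δλ = 2.4263 × 0.0603
Δλ = 0.1463 pm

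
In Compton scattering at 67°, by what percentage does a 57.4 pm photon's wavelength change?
2.5754%

Calculate the Compton shift:
Δλ = λ_C(1 - cos(67°))
Δλ = 2.4263 × (1 - cos(67°))
Δλ = 2.4263 × 0.6093
Δλ = 1.4783 pm

Percentage change:
(Δλ/λ₀) × 100 = (1.4783/57.4) × 100
= 2.5754%

(Intermediate values are shown rounded; full precision is carried through to the final answer.)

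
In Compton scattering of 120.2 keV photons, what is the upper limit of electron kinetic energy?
38.4564 keV

Maximum energy transfer occurs at θ = 180° (backscattering).

Initial photon: E₀ = 120.2 keV → λ₀ = 10.3148 pm

Maximum Compton shift (at 180°):
Δλ_max = 2λ_C = 2 × 2.4263 = 4.8526 pm

Final wavelength:
λ' = 10.3148 + 4.8526 = 15.1674 pm

Minimum photon energy (maximum energy to electron):
E'_min = hc/λ' = 81.7436 keV

Maximum electron kinetic energy:
K_max = E₀ - E'_min = 120.2000 - 81.7436 = 38.4564 keV

(Intermediate values are shown rounded; full precision is carried through to the final answer.)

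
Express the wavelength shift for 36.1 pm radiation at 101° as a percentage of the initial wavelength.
8.0035%

Calculate the Compton shift:
Δλ = λ_C(1 - cos(101°))
Δλ = 2.4263 × (1 - cos(101°))
Δλ = 2.4263 × 1.1908
Δλ = 2.8893 pm

Percentage change:
(Δλ/λ₀) × 100 = (2.8893/36.1) × 100
= 8.0035%

(Intermediate values are shown rounded; full precision is carried through to the final answer.)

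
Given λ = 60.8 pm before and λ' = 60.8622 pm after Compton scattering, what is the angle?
13.00°

First find the wavelength shift:
Δλ = λ' - λ = 60.8622 - 60.8 = 0.0622 pm

Using Δλ = λ_C(1 - cos θ), with λ_C = h/(m_e·c) ≈ 2.42631024 pm:
cos θ = 1 - Δλ/λ_C
cos θ = 1 - 0.0622/2.42631024
cos θ = 0.974364

θ = arccos(0.974364)
θ = 13.00°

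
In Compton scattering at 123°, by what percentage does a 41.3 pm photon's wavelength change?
9.0745%

Calculate the Compton shift:
Δλ = λ_C(1 - cos(123°))
Δλ = 2.4263 × (1 - cos(123°))
Δλ = 2.4263 × 1.5446
Δλ = 3.7478 pm

Percentage change:
(Δλ/λ₀) × 100 = (3.7478/41.3) × 100
= 9.0745%

(Intermediate values are shown rounded; full precision is carried through to the final answer.)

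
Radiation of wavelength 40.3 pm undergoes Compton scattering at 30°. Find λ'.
40.6251 pm

Using the Compton formula: λ' = λ + λ_C(1 − cos θ)

For θ = 30°, cos θ = √3/2 (exact) ≈ 0.8660, so:
1 − cos 30° = 1 − (√3/2) ≈ 0.1340

Δλ = λ_C × 0.1340 = 2.4263 × 0.1340 = 0.3251 pm

λ' = 40.3 + 0.3251 = 40.6251 pm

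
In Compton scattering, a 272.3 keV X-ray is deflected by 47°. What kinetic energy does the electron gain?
39.4567 keV

By energy conservation: K_e = E_initial - E_final

First find the scattered photon energy:
Initial wavelength: λ = hc/E = 4.5532 pm
Compton shift: Δλ = λ_C(1 - cos(47°)) = 0.7716 pm
Final wavelength: λ' = 4.5532 + 0.7716 = 5.3248 pm
Final photon energy: E' = hc/λ' = 232.8433 keV

Electron kinetic energy:
K_e = E - E' = 272.3000 - 232.8433 = 39.4567 keV

(Intermediate values are shown rounded; full precision is carried through to the final answer.)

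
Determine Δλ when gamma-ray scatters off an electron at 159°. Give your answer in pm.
4.6915 pm

Using the Compton scattering formula:
Δλ = λ_C(1 - cos θ)

where λ_C = h/(m_e·c) ≈ 2.4263 pm is the Compton wavelength of an electron.

For θ = 159°:
cos(159°) = -0.9336
1 - cos(159°) = 1.9336

Δλ = 2.4263 × 1.9336
Δλ = 4.6915 pm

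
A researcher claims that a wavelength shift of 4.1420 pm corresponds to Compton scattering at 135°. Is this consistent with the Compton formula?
Yes, consistent

Calculate the expected shift for θ = 135°:

Δλ_expected = λ_C(1 - cos(135°))
Δλ_expected = 2.4263 × (1 - cos(135°))
Δλ_expected = 2.4263 × 1.7071
Δλ_expected = 4.1420 pm

Given shift: 4.1420 pm
Expected shift: 4.1420 pm
Difference: 0.0000 pm

The values match. This is consistent with Compton scattering at the stated angle.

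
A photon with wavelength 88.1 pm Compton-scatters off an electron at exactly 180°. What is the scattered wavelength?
92.9526 pm

Using the Compton formula: λ' = λ + λ_C(1 − cos θ)

For θ = 180°, cos θ = -1 (exact) = -1.0000, so:
1 − cos 180° = 1 − (-1) = 2.0000

Δλ = λ_C × 2.0000 = 2.4263 × 2.0000 = 4.8526 pm

λ' = 88.1 + 4.8526 = 92.9526 pm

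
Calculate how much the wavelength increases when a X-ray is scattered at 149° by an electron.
4.5061 pm

Using the Compton scattering formula:
Δλ = λ_C(1 - cos θ)

where λ_C = h/(m_e·c) ≈ 2.4263 pm is the Compton wavelength of an electron.

For θ = 149°:
cos(149°) = -0.8572
1 - cos(149°) = 1.8572

Δλ = 2.4263 × 1.8572
Δλ = 4.5061 pm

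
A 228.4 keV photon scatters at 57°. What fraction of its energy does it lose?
0.1691 (or 16.91%)

Calculate initial and final photon energies:

Initial: E₀ = 228.4 keV → λ₀ = 5.4284 pm
Compton shift: Δλ = 1.1048 pm
Final wavelength: λ' = 6.5332 pm
Final energy: E' = 189.7748 keV

Fractional energy loss:
(E₀ - E')/E₀ = (228.4000 - 189.7748)/228.4000
= 38.6252/228.4000
= 0.1691
= 16.91%

(Intermediate values are shown rounded; full precision is carried through to the final answer.)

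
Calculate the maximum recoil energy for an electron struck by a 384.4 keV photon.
230.9165 keV

Maximum energy transfer occurs at θ = 180° (backscattering).

Initial photon: E₀ = 384.4 keV → λ₀ = 3.2254 pm

Maximum Compton shift (at 180°):
Δλ_max = 2λ_C = 2 × 2.4263 = 4.8526 pm

Final wavelength:
λ' = 3.2254 + 4.8526 = 8.0780 pm

Minimum photon energy (maximum energy to electron):
E'_min = hc/λ' = 153.4835 keV

Maximum electron kinetic energy:
K_max = E₀ - E'_min = 384.4000 - 153.4835 = 230.9165 keV

(Intermediate values are shown rounded; full precision is carried through to the final answer.)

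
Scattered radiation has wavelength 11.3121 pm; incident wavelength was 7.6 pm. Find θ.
122.00°

First find the wavelength shift:
Δλ = λ' - λ = 11.3121 - 7.6 = 3.7121 pm

Using Δλ = λ_C(1 - cos θ), with λ_C = h/(m_e·c) ≈ 2.42631024 pm:
cos θ = 1 - Δλ/λ_C
cos θ = 1 - 3.7121/2.42631024
cos θ = -0.529936

θ = arccos(-0.529936)
θ = 122.00°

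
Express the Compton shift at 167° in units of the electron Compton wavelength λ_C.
1.9744 λ_C

The Compton shift formula is:
Δλ = λ_C(1 - cos θ)

Dividing both sides by λ_C:
Δλ/λ_C = 1 - cos θ

For θ = 167°:
Δλ/λ_C = 1 - cos(167°)
Δλ/λ_C = 1 - -0.9744
Δλ/λ_C = 1.9744

This means the shift is 1.9744 × λ_C = 4.7904 pm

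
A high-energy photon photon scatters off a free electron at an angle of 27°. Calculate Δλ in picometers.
0.2645 pm

Using the Compton scattering formula:
Δλ = λ_C(1 - cos θ)

where λ_C = h/(m_e·c) ≈ 2.4263 pm is the Compton wavelength of an electron.

For θ = 27°:
cos(27°) = 0.8910
1 - cos(27°) = 0.1090

Δλ = 2.4263 × 0.1090
Δλ = 0.2645 pm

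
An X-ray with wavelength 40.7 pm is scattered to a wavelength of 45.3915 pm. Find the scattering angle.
159.00°

First find the wavelength shift:
Δλ = λ' - λ = 45.3915 - 40.7 = 4.6915 pm

Using Δλ = λ_C(1 - cos θ), with λ_C = h/(m_e·c) ≈ 2.42631024 pm:
cos θ = 1 - Δλ/λ_C
cos θ = 1 - 4.6915/2.42631024
cos θ = -0.933594

θ = arccos(-0.933594)
θ = 159.00°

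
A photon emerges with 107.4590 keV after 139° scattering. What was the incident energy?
170.2999 keV

Convert final energy to wavelength (hc ≈ 1239.842 keV·pm):
λ' = hc/E' = 1239.842 / 107.4590 = 11.5378 pm

Calculate the Compton shift:
Δλ = λ_C(1 - cos(139°))
Δλ = 2.4263 × (1 - cos(139°))
Δλ = 4.2575 pm

Initial wavelength:
λ = λ' - Δλ = 11.5378 - 4.2575 = 7.2803 pm

Initial energy:
E = hc/λ = 1239.842 / 7.2803 = 170.2999 keV

(Intermediate values are shown rounded; full precision is carried through to the final answer.)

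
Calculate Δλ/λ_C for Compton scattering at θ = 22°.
0.0728 λ_C

The Compton shift formula is:
Δλ = λ_C(1 - cos θ)

Dividing both sides by λ_C:
Δλ/λ_C = 1 - cos θ

For θ = 22°:
Δλ/λ_C = 1 - cos(22°)
Δλ/λ_C = 1 - 0.9272
Δλ/λ_C = 0.0728

This means the shift is 0.0728 × λ_C = 0.1767 pm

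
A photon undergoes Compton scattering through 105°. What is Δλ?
3.0543 pm

Using the Compton scattering formula:
Δλ = λ_C(1 - cos θ)

where λ_C = h/(m_e·c) ≈ 2.4263 pm is the Compton wavelength of an electron.

For θ = 105°:
cos(105°) = -0.2588
1 - cos(105°) = 1.2588

Δλ = 2.4263 × 1.2588
Δλ = 3.0543 pm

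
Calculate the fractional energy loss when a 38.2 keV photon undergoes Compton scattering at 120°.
0.1008 (or 10.08%)

Calculate initial and final photon energies:

Initial: E₀ = 38.2 keV → λ₀ = 32.4566 pm
Compton shift: Δλ = 3.6395 pm
Final wavelength: λ' = 36.0961 pm
Final energy: E' = 34.3484 keV

Fractional energy loss:
(E₀ - E')/E₀ = (38.2000 - 34.3484)/38.2000
= 3.8516/38.2000
= 0.1008
= 10.08%

(Intermediate values are shown rounded; full precision is carried through to the final answer.)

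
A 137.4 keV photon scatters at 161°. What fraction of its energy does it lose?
0.3435 (or 34.35%)

Calculate initial and final photon energies:

Initial: E₀ = 137.4 keV → λ₀ = 9.0236 pm
Compton shift: Δλ = 4.7204 pm
Final wavelength: λ' = 13.7440 pm
Final energy: E' = 90.2095 keV

Fractional energy loss:
(E₀ - E')/E₀ = (137.4000 - 90.2095)/137.4000
= 47.1905/137.4000
= 0.3435
= 34.35%

(Intermediate values are shown rounded; full precision is carried through to the final answer.)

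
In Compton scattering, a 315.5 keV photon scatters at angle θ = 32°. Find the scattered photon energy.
288.4392 keV

First convert energy to wavelength:
λ = hc/E, with hc ≈ 1239.842 keV·pm (i.e. 1239.842 eV·nm)

For E = 315.5 keV = 315500 eV:
λ = 1239.842 keV·pm / 315.5 keV
λ = 3.9298 pm

Calculate the Compton shift:
Δλ = λ_C(1 - cos(32°)) = 2.4263 × 0.1520
Δλ = 0.3687 pm

Final wavelength:
λ' = 3.9298 + 0.3687 = 4.2985 pm

Final energy:
E' = hc/λ' = 1239.842 / 4.2985 = 288.4392 keV

(Intermediate values are shown rounded; full precision is carried through to the final answer.)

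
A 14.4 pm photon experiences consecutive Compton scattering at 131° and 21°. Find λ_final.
18.5793 pm

Apply Compton shift twice:

First scattering at θ₁ = 131°:
Δλ₁ = λ_C(1 - cos(131°))
Δλ₁ = 2.4263 × 1.6561
Δλ₁ = 4.0181 pm

After first scattering:
λ₁ = 14.4 + 4.0181 = 18.4181 pm

Second scattering at θ₂ = 21°:
Δλ₂ = λ_C(1 - cos(21°))
Δλ₂ = 2.4263 × 0.0664
Δλ₂ = 0.1612 pm

Final wavelength:
λ₂ = 18.4181 + 0.1612 = 18.5793 pm

Total shift: Δλ_total = 4.0181 + 0.1612 = 4.1793 pm

(Intermediate values are shown rounded; full precision is carried through to the final answer.)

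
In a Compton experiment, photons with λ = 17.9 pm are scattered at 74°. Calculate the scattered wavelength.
19.6575 pm

Using the Compton scattering formula:
λ' = λ + Δλ = λ + λ_C(1 - cos θ)

Given:
- Initial wavelength λ = 17.9 pm
- Scattering angle θ = 74°
- Compton wavelength λ_C ≈ 2.4263 pm

Calculate the shift:
Δλ = 2.4263 × (1 - cos(74°))
Δλ = 2.4263 × 0.7244
Δλ = 1.7575 pm

Final wavelength:
λ' = 17.9 + 1.7575 = 19.6575 pm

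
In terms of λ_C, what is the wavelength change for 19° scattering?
0.0545 λ_C

The Compton shift formula is:
Δλ = λ_C(1 - cos θ)

Dividing both sides by λ_C:
Δλ/λ_C = 1 - cos θ

For θ = 19°:
Δλ/λ_C = 1 - cos(19°)
Δλ/λ_C = 1 - 0.9455
Δλ/λ_C = 0.0545

This means the shift is 0.0545 × λ_C = 0.1322 pm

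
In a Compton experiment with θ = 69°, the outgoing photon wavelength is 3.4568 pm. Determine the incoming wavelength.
1.9000 pm

From λ' = λ + Δλ, we have λ = λ' - Δλ

First calculate the Compton shift:
Δλ = λ_C(1 - cos θ)
Δλ = 2.4263 × (1 - cos(69°))
Δλ = 2.4263 × 0.6416
Δλ = 1.5568 pm

Initial wavelength:
λ = λ' - Δλ
λ = 3.4568 - 1.5568
λ = 1.9000 pm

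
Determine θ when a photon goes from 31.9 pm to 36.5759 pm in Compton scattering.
158.00°

First find the wavelength shift:
Δλ = λ' - λ = 36.5759 - 31.9 = 4.6759 pm

Using Δλ = λ_C(1 - cos θ), with λ_C = h/(m_e·c) ≈ 2.42631024 pm:
cos θ = 1 - Δλ/λ_C
cos θ = 1 - 4.6759/2.42631024
cos θ = -0.927165

θ = arccos(-0.927165)
θ = 158.00°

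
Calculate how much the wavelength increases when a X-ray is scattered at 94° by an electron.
2.5956 pm

Using the Compton scattering formula:
Δλ = λ_C(1 - cos θ)

where λ_C = h/(m_e·c) ≈ 2.4263 pm is the Compton wavelength of an electron.

For θ = 94°:
cos(94°) = -0.0698
1 - cos(94°) = 1.0698

Δλ = 2.4263 × 1.0698
Δλ = 2.5956 pm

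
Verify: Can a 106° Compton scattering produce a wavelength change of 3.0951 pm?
Yes, consistent

Calculate the expected shift for θ = 106°:

Δλ_expected = λ_C(1 - cos(106°))
Δλ_expected = 2.4263 × (1 - cos(106°))
Δλ_expected = 2.4263 × 1.2756
Δλ_expected = 3.0951 pm

Given shift: 3.0951 pm
Expected shift: 3.0951 pm
Difference: 0.0000 pm

The values match. This is consistent with Compton scattering at the stated angle.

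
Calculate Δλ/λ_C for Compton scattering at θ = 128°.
1.6157 λ_C

The Compton shift formula is:
Δλ = λ_C(1 - cos θ)

Dividing both sides by λ_C:
Δλ/λ_C = 1 - cos θ

For θ = 128°:
Δλ/λ_C = 1 - cos(128°)
Δλ/λ_C = 1 - -0.6157
Δλ/λ_C = 1.6157

This means the shift is 1.6157 × λ_C = 3.9201 pm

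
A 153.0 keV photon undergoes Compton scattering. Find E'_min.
95.6952 keV (at θ = 180°)

The scattered photon has minimum energy when its wavelength is maximum, i.e., when the Compton shift Δλ = λ_C(1 − cos θ) is maximum. This occurs at θ = 180° (backscattering), giving Δλ_max = 2λ_C = 4.8526 pm.

Initial wavelength: λ₀ = hc/E₀ = 8.1035 pm
Maximum final wavelength: λ'_max = λ₀ + 2λ_C = 8.1035 + 4.8526 = 12.9562 pm
Minimum final energy: E'_min = hc/λ'_max = 95.6952 keV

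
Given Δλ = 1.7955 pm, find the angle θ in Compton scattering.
74.93°

From the Compton formula Δλ = λ_C(1 - cos θ), we can solve for θ:

cos θ = 1 - Δλ/λ_C

Given:
- Δλ = 1.7955 pm
- λ_C = h/(m_e·c) ≈ 2.42631024 pm

cos θ = 1 - 1.7955/2.42631024
cos θ = 1 - 0.740013
cos θ = 0.259987

θ = arccos(0.259987)
θ = 74.93°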